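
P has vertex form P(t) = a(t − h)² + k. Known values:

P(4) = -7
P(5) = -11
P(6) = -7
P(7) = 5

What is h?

5

First differences -4, 4, 12; second difference 8 = 2a, so a = 4.
Expanding, the t-coefficient is −2ah = -8h; matching it to the data gives h = 5, and then k = -11.
So P(t) = 4(t − 5)² − 11.
Hence h = 5.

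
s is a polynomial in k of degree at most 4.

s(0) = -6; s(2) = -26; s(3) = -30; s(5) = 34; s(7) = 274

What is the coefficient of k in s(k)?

Write s(k) = ak^4 + bk³ + ck² + dk + e; the 5 given values yield a linear system in the 5 coefficients.
Solving, the leading coefficient vanishes, and s(k) = 2k³ - 8k² - 2k - 6.
The coefficient of k is -2.

-2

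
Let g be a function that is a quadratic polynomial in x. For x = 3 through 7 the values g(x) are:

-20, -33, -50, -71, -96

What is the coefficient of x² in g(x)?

-2

Write g(x) = ax² + bx + c; the 5 given values yield a linear system in the 3 coefficients.
Solving, g(x) = -2x² + x - 5.
The coefficient of x² is -2.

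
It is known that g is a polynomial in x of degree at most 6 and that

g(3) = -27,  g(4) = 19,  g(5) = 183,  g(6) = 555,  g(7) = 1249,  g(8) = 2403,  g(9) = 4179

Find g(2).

First differences: 46, 164, 372, 694, 1154, 1776. Second differences: 118, 208, 322, 460, 622. Third differences: 90, 114, 138, 162. Fourth differences: 24, 24, 24.
Level-4 differences are constant, so g has degree 4.
Fitting a degree-4 polynomial gives g(x) = x^4 - 3x³ - 2x² - 4x + 3.
Then g(2) = -21.

-21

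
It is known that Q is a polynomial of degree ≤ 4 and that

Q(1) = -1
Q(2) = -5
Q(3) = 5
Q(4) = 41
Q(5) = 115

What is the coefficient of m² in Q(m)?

First differences: -4, 10, 36, 74. Second differences: 14, 26, 38. Third differences: 12, 12.
Level-3 differences are constant, so Q has degree 3.
Fitting a degree-3 polynomial gives Q(m) = 2m³ - 5m² - 3m + 5.
The coefficient of m² is -5.

-5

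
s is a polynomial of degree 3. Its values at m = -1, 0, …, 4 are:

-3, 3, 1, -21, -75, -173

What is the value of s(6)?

-549

First differences: 6, -2, -22, -54, -98. Second differences: -8, -20, -32, -44. Third differences: -12, -12, -12.
Level-3 differences are constant, so s has degree 3.
Fitting a degree-3 polynomial gives s(m) = -2m³ - 4m² + 4m + 3.
Then s(6) = -549.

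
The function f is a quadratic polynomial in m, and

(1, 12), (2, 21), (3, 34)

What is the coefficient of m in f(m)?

3

Write f(m) = am² + bm + c; the 3 given values yield a linear system in the 3 coefficients.
Solving, f(m) = 2m² + 3m + 7.
The coefficient of m is 3.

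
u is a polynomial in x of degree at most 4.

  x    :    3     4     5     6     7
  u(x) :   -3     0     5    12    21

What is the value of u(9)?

45

First differences: 3, 5, 7, 9. Second differences: 2, 2, 2.
Level-2 differences are constant, so u has degree 2.
Fitting a degree-2 polynomial gives u(x) = x² - 4x.
Then u(9) = 45.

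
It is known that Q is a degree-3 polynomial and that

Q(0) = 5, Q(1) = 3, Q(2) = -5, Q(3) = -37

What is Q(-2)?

63

Write Q(k) = ak³ + bk² + ck + d; the 4 given values yield a linear system in the 4 coefficients.
Solving, Q(k) = -3k³ + 6k² - 5k + 5.
Then Q(-2) = 63.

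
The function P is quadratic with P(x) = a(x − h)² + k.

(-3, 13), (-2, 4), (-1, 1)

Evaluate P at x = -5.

First differences -9, -3; second difference 6 = 2a, so a = 3.
Expanding, the x-coefficient is −2ah = -6h; matching it to the data gives h = -1, and then k = 1.
So P(x) = 3(x + 1)² + 1.
P(-5) = 3·(-4)² + 1 = 49.

49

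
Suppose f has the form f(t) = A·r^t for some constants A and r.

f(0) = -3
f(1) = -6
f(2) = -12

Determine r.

2

Consecutive ratio: -6/(-3) = 2, and -12/(-6) = 2, so r = 2.
Then A·2^0 = -3 gives A = -3, and f(t) = -3·2^t.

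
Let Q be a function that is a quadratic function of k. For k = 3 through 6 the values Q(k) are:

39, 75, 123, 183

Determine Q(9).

435

First differences: 36, 48, 60. Second differences: 12, 12.
Level-2 differences are constant, so Q has degree 2.
Fitting a degree-2 polynomial gives Q(k) = 6k² - 6k + 3.
Then Q(9) = 435.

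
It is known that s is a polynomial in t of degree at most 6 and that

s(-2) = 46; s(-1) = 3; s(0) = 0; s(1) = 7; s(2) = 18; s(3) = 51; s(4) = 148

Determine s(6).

First differences: -43, -3, 7, 11, 33, 97. Second differences: 40, 10, 4, 22, 64. Third differences: -30, -6, 18, 42. Fourth differences: 24, 24, 24.
Level-4 differences are constant, so s has degree 4.
Fitting a degree-4 polynomial gives s(t) = t^4 - 3t³ + 4t² + 5t.
Then s(6) = 822.

822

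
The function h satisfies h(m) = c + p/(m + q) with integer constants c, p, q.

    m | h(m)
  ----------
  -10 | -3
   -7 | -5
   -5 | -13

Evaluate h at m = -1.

3

(h(m) − c)(m + q) = p for each data point; the three points give a linear system in c and q, then p follows.
Solving: c = -1, q = 4, p = 12, so h(m) = -1 + 12/(m + 4).
Then h(-1) = -1 + 12/3 = 3.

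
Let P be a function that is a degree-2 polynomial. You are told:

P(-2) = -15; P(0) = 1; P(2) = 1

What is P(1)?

3

Write P(m) = am² + bm + c; the 3 given values yield a linear system in the 3 coefficients.
Solving, P(m) = -2m² + 4m + 1.
Then P(1) = 3.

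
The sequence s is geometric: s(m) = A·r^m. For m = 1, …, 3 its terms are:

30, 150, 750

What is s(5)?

Consecutive ratio: 150/30 = 5, and 750/150 = 5, so r = 5.
Then A·5^1 = 30 gives A = 6, and s(m) = 6·5^m.
s(5) = 6·5^5 = 18750.

18750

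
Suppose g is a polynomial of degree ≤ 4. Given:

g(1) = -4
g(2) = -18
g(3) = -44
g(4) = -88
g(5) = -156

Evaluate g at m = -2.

Write g(m) = am^4 + bm³ + cm² + dm + e; the 5 given values yield a linear system in the 5 coefficients.
Solving, the leading coefficient vanishes, and g(m) = -m³ - 7m + 4.
Then g(-2) = 26.

26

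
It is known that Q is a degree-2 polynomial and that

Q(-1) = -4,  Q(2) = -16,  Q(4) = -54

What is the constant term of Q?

-2

Write Q(n) = an² + bn + c; the 3 given values yield a linear system in the 3 coefficients.
Solving, Q(n) = -3n² - n - 2.
The constant term is Q(0) = -2.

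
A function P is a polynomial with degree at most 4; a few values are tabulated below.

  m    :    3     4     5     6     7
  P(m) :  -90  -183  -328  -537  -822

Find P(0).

First differences: -93, -145, -209, -285. Second differences: -52, -64, -76. Third differences: -12, -12.
Level-3 differences are constant, so P has degree 3.
Fitting a degree-3 polynomial gives P(m) = -2m³ - 2m² - 5m - 3.
Then P(0) = -3.

-3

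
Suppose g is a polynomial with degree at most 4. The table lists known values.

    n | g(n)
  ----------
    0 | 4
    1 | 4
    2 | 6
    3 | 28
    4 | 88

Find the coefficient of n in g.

First differences: 0, 2, 22, 60. Second differences: 2, 20, 38. Third differences: 18, 18.
Level-3 differences are constant, so g has degree 3.
Fitting a degree-3 polynomial gives g(n) = 3n³ - 8n² + 5n + 4.
The coefficient of n is 5.

5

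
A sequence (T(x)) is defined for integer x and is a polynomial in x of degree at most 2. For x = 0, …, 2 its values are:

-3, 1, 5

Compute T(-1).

First differences: 4, 4.
Level-1 differences are constant, so T has degree 1.
Fitting a degree-1 polynomial gives T(x) = 4x - 3.
Then T(-1) = -7.

-7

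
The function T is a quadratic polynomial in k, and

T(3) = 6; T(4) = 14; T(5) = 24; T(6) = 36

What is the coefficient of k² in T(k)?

1

First differences: 8, 10, 12. Second differences: 2, 2.
Level-2 differences are constant, so T has degree 2.
Fitting a degree-2 polynomial gives T(k) = k² + k - 6.
The coefficient of k² is 1.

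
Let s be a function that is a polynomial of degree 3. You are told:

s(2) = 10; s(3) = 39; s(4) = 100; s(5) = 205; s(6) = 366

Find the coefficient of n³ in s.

2

Write s(n) = an³ + bn² + cn + d; the 5 given values yield a linear system in the 4 coefficients.
Solving, s(n) = 2n³ - 2n² + n.
The coefficient of n³ is 2.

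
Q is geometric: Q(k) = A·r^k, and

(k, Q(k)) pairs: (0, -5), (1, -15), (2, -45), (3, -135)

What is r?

3

Consecutive ratio: -15/(-5) = 3, and -45/(-15) = 3, so r = 3.
Then A·3^0 = -5 gives A = -5, and Q(k) = -5·3^k.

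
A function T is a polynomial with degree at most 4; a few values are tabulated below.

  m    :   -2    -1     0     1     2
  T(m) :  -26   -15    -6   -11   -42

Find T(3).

-111

Write T(m) = am^4 + bm³ + cm² + dm + e; the 5 given values yield a linear system in the 5 coefficients.
Solving, the leading coefficient vanishes, and T(m) = -2m³ - 7m² + 4m - 6.
Then T(3) = -111.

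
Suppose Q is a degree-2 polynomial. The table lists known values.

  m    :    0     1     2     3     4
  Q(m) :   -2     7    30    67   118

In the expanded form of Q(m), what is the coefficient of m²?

7

First differences: 9, 23, 37, 51. Second differences: 14, 14, 14.
Level-2 differences are constant, so Q has degree 2.
Fitting a degree-2 polynomial gives Q(m) = 7m² + 2m - 2.
The coefficient of m² is 7.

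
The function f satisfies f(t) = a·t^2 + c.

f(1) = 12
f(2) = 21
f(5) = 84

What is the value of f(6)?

117

From f(1) = 12 and f(2) = 21: 1a + c = 12 and 4a + c = 21.
Subtracting: 3a = 9, so a = 3; then c = 12 − 3·1 = 9.
So f(t) = 3t² + 9, and f(6) = 117.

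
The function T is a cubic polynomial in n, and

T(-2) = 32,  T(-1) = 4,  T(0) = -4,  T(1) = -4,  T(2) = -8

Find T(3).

-28

First differences: -28, -8, 0, -4. Second differences: 20, 8, -4. Third differences: -12, -12.
Level-3 differences are constant, so T has degree 3.
Fitting a degree-3 polynomial gives T(n) = -2n³ + 4n² - 2n - 4.
Then T(3) = -28.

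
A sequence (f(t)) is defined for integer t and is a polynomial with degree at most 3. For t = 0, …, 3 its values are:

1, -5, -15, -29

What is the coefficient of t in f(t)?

-4

Write f(t) = at³ + bt² + ct + d; the 4 given values yield a linear system in the 4 coefficients.
Solving, the leading coefficient vanishes, and f(t) = -2t² - 4t + 1.
The coefficient of t is -4.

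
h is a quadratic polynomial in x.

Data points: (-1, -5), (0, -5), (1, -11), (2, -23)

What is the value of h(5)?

Write h(x) = ax² + bx + c; the 4 given values yield a linear system in the 3 coefficients.
Solving, h(x) = -3x² - 3x - 5.
Then h(5) = -95.

-95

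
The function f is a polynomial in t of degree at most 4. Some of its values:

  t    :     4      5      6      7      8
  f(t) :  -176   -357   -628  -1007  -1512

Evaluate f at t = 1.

First differences: -181, -271, -379, -505. Second differences: -90, -108, -126. Third differences: -18, -18.
Level-3 differences are constant, so f has degree 3.
Fitting a degree-3 polynomial gives f(t) = -3t³ + 2t + 8.
Then f(1) = 7.

7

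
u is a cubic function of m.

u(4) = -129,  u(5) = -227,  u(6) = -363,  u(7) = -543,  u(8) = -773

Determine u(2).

-23

First differences: -98, -136, -180, -230. Second differences: -38, -44, -50. Third differences: -6, -6.
Level-3 differences are constant, so u has degree 3.
Fitting a degree-3 polynomial gives u(m) = -m³ - 4m² - m + 3.
Then u(2) = -23.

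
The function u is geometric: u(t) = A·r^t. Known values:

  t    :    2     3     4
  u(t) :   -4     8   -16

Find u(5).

Consecutive ratio: 8/(-4) = -2, and -16/8 = -2, so r = -2.
Then A·(-2)^2 = -4 gives A = -1, and u(t) = -1·(-2)^t.
u(5) = -1·(-2)^5 = 32.

32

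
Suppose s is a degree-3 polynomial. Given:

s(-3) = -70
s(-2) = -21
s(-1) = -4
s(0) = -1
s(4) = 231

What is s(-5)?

-336

Write s(x) = ax³ + bx² + cx + d; the 5 given values yield a linear system in the 4 coefficients.
Solving, s(x) = 3x³ + 2x² + 2x - 1.
Then s(-5) = -336.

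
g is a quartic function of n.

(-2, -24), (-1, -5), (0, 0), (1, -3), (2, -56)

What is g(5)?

Write g(n) = an^4 + bn³ + cn² + dn + e; the 5 given values yield a linear system in the 5 coefficients.
Solving, g(n) = -2n^4 - 3n³ - 2n² + 4n.
Then g(5) = -1655.

-1655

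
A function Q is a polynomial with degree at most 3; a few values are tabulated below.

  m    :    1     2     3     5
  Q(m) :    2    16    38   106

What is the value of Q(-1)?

-2

Write Q(m) = am³ + bm² + cm + d; the 4 given values yield a linear system in the 4 coefficients.
Solving, the leading coefficient vanishes, and Q(m) = 4m² + 2m - 4.
Then Q(-1) = -2.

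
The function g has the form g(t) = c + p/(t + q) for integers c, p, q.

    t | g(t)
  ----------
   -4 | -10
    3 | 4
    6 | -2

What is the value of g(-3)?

(g(t) − c)(t + q) = p for each data point; the three points give a linear system in c and q, then p follows.
Solving: c = -6, q = -1, p = 20, so g(t) = -6 + 20/(t − 1).
Then g(-3) = -6 + 20/(-4) = -11.

-11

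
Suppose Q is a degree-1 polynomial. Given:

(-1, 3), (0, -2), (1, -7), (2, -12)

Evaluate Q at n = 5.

First differences: -5, -5, -5.
Level-1 differences are constant, so Q has degree 1.
Fitting a degree-1 polynomial gives Q(n) = -5n - 2.
Then Q(5) = -27.

-27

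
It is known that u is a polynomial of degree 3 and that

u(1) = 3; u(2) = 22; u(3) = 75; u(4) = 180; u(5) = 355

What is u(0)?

First differences: 19, 53, 105, 175. Second differences: 34, 52, 70. Third differences: 18, 18.
Level-3 differences are constant, so u has degree 3.
Fitting a degree-3 polynomial gives u(t) = 3t³ - t² + t.
Then u(0) = 0.

0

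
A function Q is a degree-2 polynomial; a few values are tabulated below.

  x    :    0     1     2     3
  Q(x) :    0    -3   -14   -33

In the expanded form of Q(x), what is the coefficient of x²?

First differences: -3, -11, -19. Second differences: -8, -8.
Level-2 differences are constant, so Q has degree 2.
Fitting a degree-2 polynomial gives Q(x) = -4x² + x.
The coefficient of x² is -4.

-4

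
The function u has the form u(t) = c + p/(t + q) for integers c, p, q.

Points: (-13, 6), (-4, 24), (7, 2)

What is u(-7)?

9

(u(t) − c)(t + q) = p for each data point; the three points give a linear system in c and q, then p follows.
Solving: c = 4, q = 3, p = -20, so u(t) = 4 − 20/(t + 3).
Then u(-7) = 4 − 20/(-4) = 9.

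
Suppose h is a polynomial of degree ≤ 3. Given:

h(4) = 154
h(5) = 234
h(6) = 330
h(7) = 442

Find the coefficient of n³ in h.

0

Write h(n) = an³ + bn² + cn + d; the 4 given values yield a linear system in the 4 coefficients.
Solving, the leading coefficient vanishes, and h(n) = 8n² + 8n - 6.
The coefficient of n³ is 0.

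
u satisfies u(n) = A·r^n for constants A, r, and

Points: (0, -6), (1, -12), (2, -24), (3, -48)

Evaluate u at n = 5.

-192

Consecutive ratio: -12/(-6) = 2, and -24/(-12) = 2, so r = 2.
Then A·2^0 = -6 gives A = -6, and u(n) = -6·2^n.
u(5) = -6·2^5 = -192.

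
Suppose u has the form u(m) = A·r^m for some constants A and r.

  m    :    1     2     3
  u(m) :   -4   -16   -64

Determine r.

4

Consecutive ratio: -16/(-4) = 4, and -64/(-16) = 4, so r = 4.
Then A·4^1 = -4 gives A = -1, and u(m) = -1·4^m.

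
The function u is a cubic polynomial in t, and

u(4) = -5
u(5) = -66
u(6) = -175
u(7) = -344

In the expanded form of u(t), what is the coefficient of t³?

-2

Write u(t) = at³ + bt² + ct + d; the 4 given values yield a linear system in the 4 coefficients.
Solving, u(t) = -2t³ + 6t² + 7t - 1.
The coefficient of t³ is -2.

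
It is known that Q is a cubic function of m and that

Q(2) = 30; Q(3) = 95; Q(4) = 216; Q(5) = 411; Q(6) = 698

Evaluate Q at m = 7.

Write Q(m) = am³ + bm² + cm + d; the 5 given values yield a linear system in the 4 coefficients.
Solving, Q(m) = 3m³ + m² + 3m - 4.
Then Q(7) = 1095.

1095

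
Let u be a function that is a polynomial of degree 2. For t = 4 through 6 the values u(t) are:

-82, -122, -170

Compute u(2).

-26

Write u(t) = at² + bt + c; the 3 given values yield a linear system in the 3 coefficients.
Solving, u(t) = -4t² - 4t - 2.
Then u(2) = -26.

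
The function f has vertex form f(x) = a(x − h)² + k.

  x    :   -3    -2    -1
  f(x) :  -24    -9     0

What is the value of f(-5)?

-72

First differences 15, 9; second difference -6 = 2a, so a = -3.
Expanding, the x-coefficient is −2ah = 6h; matching it to the data gives h = 0, and then k = 3.
So f(x) = -3(x + 0)² + 3.
f(-5) = -3·(-5)² + 3 = -72.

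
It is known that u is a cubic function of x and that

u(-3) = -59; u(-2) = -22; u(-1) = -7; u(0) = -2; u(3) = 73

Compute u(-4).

-130

Write u(x) = ax³ + bx² + cx + d; the 5 given values yield a linear system in the 4 coefficients.
Solving, u(x) = 2x³ + x² + 4x - 2.
Then u(-4) = -130.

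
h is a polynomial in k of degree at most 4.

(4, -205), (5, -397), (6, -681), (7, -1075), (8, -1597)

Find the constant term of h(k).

First differences: -192, -284, -394, -522. Second differences: -92, -110, -128. Third differences: -18, -18.
Level-3 differences are constant, so h has degree 3.
Fitting a degree-3 polynomial gives h(k) = -3k³ - k² + 3.
The constant term is h(0) = 3.

3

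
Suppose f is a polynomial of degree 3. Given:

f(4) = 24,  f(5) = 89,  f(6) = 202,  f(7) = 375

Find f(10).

1374

Write f(x) = ax³ + bx² + cx + d; the 4 given values yield a linear system in the 4 coefficients.
Solving, f(x) = 2x³ - 6x² - 3x + 4.
Then f(10) = 1374.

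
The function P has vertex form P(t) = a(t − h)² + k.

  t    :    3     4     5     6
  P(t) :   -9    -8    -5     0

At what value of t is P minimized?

First differences 1, 3, 5; second difference 2 = 2a, so a = 1.
Expanding, the t-coefficient is −2ah = -2h; matching it to the data gives h = 3, and then k = -9.
So P(t) = 1(t − 3)² − 9.
Hence h = 3.

3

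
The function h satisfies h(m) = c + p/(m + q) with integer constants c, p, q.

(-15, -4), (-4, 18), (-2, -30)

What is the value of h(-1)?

-18

(h(m) − c)(m + q) = p for each data point; the three points give a linear system in c and q, then p follows.
Solving: c = -6, q = 3, p = -24, so h(m) = -6 − 24/(m + 3).
Then h(-1) = -6 − 24/2 = -18.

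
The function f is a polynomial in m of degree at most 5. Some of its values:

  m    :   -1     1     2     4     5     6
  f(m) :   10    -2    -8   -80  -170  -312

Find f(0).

Write f(m) = am^5 + bm^4 + cm³ + dm² + em + p; the 6 given values yield a linear system in the 6 coefficients.
Solving, the top 2 coefficients vanish, and f(m) = -2m³ + 4m² - 4m.
Then f(0) = 0.

0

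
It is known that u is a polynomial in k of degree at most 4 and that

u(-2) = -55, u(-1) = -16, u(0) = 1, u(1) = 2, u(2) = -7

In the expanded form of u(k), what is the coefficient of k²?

-8

First differences: 39, 17, 1, -9. Second differences: -22, -16, -10. Third differences: 6, 6.
Level-3 differences are constant, so u has degree 3.
Fitting a degree-3 polynomial gives u(k) = k³ - 8k² + 8k + 1.
The coefficient of k² is -8.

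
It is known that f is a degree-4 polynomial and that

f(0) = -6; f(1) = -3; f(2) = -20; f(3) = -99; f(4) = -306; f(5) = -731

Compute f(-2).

First differences: 3, -17, -79, -207, -425. Second differences: -20, -62, -128, -218. Third differences: -42, -66, -90. Fourth differences: -24, -24.
Level-4 differences are constant, so f has degree 4.
Fitting a degree-4 polynomial gives f(n) = -n^4 - n³ + 5n - 6.
Then f(-2) = -24.

-24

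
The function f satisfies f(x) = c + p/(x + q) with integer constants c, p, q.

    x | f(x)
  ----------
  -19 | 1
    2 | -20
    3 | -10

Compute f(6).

-4

(f(x) − c)(x + q) = p for each data point; the three points give a linear system in c and q, then p follows.
Solving: c = 0, q = -1, p = -20, so f(x) = -20/(x − 1).
Then f(6) = 0 − 20/5 = -4.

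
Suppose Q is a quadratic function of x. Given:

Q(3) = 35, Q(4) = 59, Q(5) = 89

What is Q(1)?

5

Write Q(x) = ax² + bx + c; the 3 given values yield a linear system in the 3 coefficients.
Solving, Q(x) = 3x² + 3x - 1.
Then Q(1) = 5.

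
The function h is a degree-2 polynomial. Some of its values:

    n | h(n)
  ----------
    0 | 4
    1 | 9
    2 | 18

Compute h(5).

Write h(n) = an² + bn + c; the 3 given values yield a linear system in the 3 coefficients.
Solving, h(n) = 2n² + 3n + 4.
Then h(5) = 69.

69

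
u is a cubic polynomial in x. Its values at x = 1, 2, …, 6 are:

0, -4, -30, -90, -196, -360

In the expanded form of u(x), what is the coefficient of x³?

First differences: -4, -26, -60, -106, -164. Second differences: -22, -34, -46, -58. Third differences: -12, -12, -12.
Level-3 differences are constant, so u has degree 3.
Fitting a degree-3 polynomial gives u(x) = -2x³ + x² + 7x - 6.
The coefficient of x³ is -2.

-2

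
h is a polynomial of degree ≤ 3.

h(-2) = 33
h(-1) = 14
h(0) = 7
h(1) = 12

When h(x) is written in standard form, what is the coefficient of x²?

6

First differences: -19, -7, 5. Second differences: 12, 12.
Level-2 differences are constant, so h has degree 2.
Fitting a degree-2 polynomial gives h(x) = 6x² - x + 7.
The coefficient of x² is 6.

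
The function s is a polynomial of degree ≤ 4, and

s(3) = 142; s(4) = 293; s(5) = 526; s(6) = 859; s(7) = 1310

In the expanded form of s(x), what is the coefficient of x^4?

0

Write s(x) = ax^4 + bx³ + cx² + dx + e; the 5 given values yield a linear system in the 5 coefficients.
Solving, the leading coefficient vanishes, and s(x) = 3x³ + 5x² + 5x + 1.
The coefficient of x^4 is 0.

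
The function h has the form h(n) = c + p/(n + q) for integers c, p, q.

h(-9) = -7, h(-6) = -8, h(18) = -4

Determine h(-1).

(h(n) − c)(n + q) = p for each data point; the three points give a linear system in c and q, then p follows.
Solving: c = -5, q = 0, p = 18, so h(n) = -5 + 18/(n + 0).
Then h(-1) = -5 + 18/(-1) = -23.

-23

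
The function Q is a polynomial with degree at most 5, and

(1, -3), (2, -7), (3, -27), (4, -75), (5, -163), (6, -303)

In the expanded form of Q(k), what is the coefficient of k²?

4

Write Q(k) = ak^5 + bk^4 + ck³ + dk² + ek + p; the 6 given values yield a linear system in the 6 coefficients.
Solving, the top 2 coefficients vanish, and Q(k) = -2k³ + 4k² - 2k - 3.
The coefficient of k² is 4.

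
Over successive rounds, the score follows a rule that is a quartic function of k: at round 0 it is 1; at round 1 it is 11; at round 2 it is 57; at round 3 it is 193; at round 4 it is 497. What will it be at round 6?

Write the value at k as Q(k).
Write Q(k) = ak^4 + bk³ + ck² + dk + e; the 5 given values yield a linear system in the 5 coefficients.
Solving, Q(k) = k^4 + 3k³ + 2k² + 4k + 1.
Then Q(6) = 2041.

2041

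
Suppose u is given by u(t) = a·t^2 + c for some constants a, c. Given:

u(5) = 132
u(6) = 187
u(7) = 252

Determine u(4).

87

From u(5) = 132 and u(6) = 187: 25a + c = 132 and 36a + c = 187.
Subtracting: 11a = 55, so a = 5; then c = 132 − 5·25 = 7.
So u(t) = 5t² + 7, and u(4) = 87.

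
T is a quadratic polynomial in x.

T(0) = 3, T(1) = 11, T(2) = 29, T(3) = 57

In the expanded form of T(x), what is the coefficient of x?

First differences: 8, 18, 28. Second differences: 10, 10.
Level-2 differences are constant, so T has degree 2.
Fitting a degree-2 polynomial gives T(x) = 5x² + 3x + 3.
The coefficient of x is 3.

3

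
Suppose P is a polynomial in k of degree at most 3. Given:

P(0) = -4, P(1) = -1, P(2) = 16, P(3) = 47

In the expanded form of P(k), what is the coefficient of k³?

0

First differences: 3, 17, 31. Second differences: 14, 14.
Level-2 differences are constant, so P has degree 2.
Fitting a degree-2 polynomial gives P(k) = 7k² - 4k - 4.
The coefficient of k³ is 0.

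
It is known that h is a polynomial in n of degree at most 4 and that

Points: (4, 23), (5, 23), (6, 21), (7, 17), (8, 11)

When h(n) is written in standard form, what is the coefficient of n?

9

First differences: 0, -2, -4, -6. Second differences: -2, -2, -2.
Level-2 differences are constant, so h has degree 2.
Fitting a degree-2 polynomial gives h(n) = -n² + 9n + 3.
The coefficient of n is 9.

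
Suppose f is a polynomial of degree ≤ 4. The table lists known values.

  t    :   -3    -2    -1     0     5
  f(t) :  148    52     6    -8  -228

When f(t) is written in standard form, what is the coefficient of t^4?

Write f(t) = at^4 + bt³ + ct² + dt + e; the 5 given values yield a linear system in the 5 coefficients.
Solving, the leading coefficient vanishes, and f(t) = -3t³ + 7t² - 4t - 8.
The coefficient of t^4 is 0.

0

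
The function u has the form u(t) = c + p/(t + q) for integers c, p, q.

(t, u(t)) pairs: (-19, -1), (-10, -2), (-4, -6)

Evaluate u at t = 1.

(u(t) − c)(t + q) = p for each data point; the three points give a linear system in c and q, then p follows.
Solving: c = 0, q = 1, p = 18, so u(t) = 18/(t + 1).
Then u(1) = 0 + 18/2 = 9.

9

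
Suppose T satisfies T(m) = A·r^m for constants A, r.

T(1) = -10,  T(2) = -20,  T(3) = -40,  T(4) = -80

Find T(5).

Consecutive ratio: -20/(-10) = 2, and -40/(-20) = 2, so r = 2.
Then A·2^1 = -10 gives A = -5, and T(m) = -5·2^m.
T(5) = -5·2^5 = -160.

-160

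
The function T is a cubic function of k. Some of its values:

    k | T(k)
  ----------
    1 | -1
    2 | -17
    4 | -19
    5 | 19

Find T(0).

Write T(k) = ak³ + bk² + ck + d; the 4 given values yield a linear system in the 4 coefficients.
Solving, T(k) = 2k³ - 9k² - 3k + 9.
Then T(0) = 9.

9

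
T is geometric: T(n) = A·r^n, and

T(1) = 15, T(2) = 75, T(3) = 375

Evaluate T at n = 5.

9375

Consecutive ratio: 75/15 = 5, and 375/75 = 5, so r = 5.
Then A·5^1 = 15 gives A = 3, and T(n) = 3·5^n.
T(5) = 3·5^5 = 9375.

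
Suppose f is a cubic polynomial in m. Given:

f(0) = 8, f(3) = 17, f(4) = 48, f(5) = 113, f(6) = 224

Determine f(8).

632

Write f(m) = am³ + bm² + cm + d; the 5 given values yield a linear system in the 4 coefficients.
Solving, f(m) = 2m³ - 7m² + 6m + 8.
Then f(8) = 632.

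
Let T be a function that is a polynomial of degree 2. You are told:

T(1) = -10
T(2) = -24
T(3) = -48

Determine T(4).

-82

Write T(x) = ax² + bx + c; the 3 given values yield a linear system in the 3 coefficients.
Solving, T(x) = -5x² + x - 6.
Then T(4) = -82.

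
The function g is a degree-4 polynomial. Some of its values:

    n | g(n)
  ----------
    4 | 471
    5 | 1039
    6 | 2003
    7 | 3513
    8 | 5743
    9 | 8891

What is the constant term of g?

-1

First differences: 568, 964, 1510, 2230, 3148. Second differences: 396, 546, 720, 918. Third differences: 150, 174, 198. Fourth differences: 24, 24.
Level-4 differences are constant, so g has degree 4.
Fitting a degree-4 polynomial gives g(n) = n^4 + 3n³ + 2n² - 2n - 1.
The constant term is g(0) = -1.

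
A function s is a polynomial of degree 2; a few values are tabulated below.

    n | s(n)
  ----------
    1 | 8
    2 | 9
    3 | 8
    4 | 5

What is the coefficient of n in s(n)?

4

First differences: 1, -1, -3. Second differences: -2, -2.
Level-2 differences are constant, so s has degree 2.
Fitting a degree-2 polynomial gives s(n) = -n² + 4n + 5.
The coefficient of n is 4.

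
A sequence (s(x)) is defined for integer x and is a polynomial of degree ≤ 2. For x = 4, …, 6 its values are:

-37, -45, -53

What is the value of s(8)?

First differences: -8, -8.
Level-1 differences are constant, so s has degree 1.
Fitting a degree-1 polynomial gives s(x) = -8x - 5.
Then s(8) = -69.

-69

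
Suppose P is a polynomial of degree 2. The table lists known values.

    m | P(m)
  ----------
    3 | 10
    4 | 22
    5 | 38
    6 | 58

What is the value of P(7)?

82

Write P(m) = am² + bm + c; the 4 given values yield a linear system in the 3 coefficients.
Solving, P(m) = 2m² - 2m - 2.
Then P(7) = 82.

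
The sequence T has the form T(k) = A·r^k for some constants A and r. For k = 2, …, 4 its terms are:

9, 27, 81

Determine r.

3

Consecutive ratio: 27/9 = 3, and 81/27 = 3, so r = 3.
Then A·3^2 = 9 gives A = 1, and T(k) = 1·3^k.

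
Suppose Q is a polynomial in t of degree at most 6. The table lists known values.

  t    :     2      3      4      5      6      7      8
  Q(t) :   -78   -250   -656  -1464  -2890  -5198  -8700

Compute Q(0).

First differences: -172, -406, -808, -1426, -2308, -3502. Second differences: -234, -402, -618, -882, -1194. Third differences: -168, -216, -264, -312. Fourth differences: -48, -48, -48.
Level-4 differences are constant, so Q has degree 4.
Fitting a degree-4 polynomial gives Q(t) = -2t^4 - 7t² - 7t - 4.
Then Q(0) = -4.

-4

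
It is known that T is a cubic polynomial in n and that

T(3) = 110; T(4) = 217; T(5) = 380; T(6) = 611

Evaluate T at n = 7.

922

Write T(n) = an³ + bn² + cn + d; the 4 given values yield a linear system in the 4 coefficients.
Solving, T(n) = 2n³ + 4n² + 5n + 5.
Then T(7) = 922.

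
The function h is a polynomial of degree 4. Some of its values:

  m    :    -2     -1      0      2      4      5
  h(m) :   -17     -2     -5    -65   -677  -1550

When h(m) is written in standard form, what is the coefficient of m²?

-1

Write h(m) = am^4 + bm³ + cm² + dm + e; the 6 given values yield a linear system in the 5 coefficients.
Solving, h(m) = -2m^4 - 2m³ - m² - 4m - 5.
The coefficient of m² is -1.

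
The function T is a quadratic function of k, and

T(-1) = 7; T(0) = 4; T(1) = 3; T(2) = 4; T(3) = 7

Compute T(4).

12

Write T(k) = ak² + bk + c; the 5 given values yield a linear system in the 3 coefficients.
Solving, T(k) = k² - 2k + 4.
Then T(4) = 12.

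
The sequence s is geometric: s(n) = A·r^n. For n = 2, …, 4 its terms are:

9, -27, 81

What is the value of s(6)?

Consecutive ratio: -27/9 = -3, and 81/(-27) = -3, so r = -3.
Then A·(-3)^2 = 9 gives A = 1, and s(n) = 1·(-3)^n.
s(6) = 1·(-3)^6 = 729.

729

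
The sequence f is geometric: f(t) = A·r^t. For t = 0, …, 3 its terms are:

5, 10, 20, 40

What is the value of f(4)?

Consecutive ratio: 10/5 = 2, and 20/10 = 2, so r = 2.
Then A·2^0 = 5 gives A = 5, and f(t) = 5·2^t.
f(4) = 5·2^4 = 80.

80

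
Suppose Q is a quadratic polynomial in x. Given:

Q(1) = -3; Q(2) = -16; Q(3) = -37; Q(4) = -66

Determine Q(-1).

-1

Write Q(x) = ax² + bx + c; the 4 given values yield a linear system in the 3 coefficients.
Solving, Q(x) = -4x² - x + 2.
Then Q(-1) = -1.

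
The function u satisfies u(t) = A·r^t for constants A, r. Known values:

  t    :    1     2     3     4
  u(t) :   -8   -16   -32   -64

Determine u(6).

Consecutive ratio: -16/(-8) = 2, and -32/(-16) = 2, so r = 2.
Then A·2^1 = -8 gives A = -4, and u(t) = -4·2^t.
u(6) = -4·2^6 = -256.

-256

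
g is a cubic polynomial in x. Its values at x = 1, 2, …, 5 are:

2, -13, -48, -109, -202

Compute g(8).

Write g(x) = ax³ + bx² + cx + d; the 5 given values yield a linear system in the 4 coefficients.
Solving, g(x) = -x³ - 4x² + 4x + 3.
Then g(8) = -733.

-733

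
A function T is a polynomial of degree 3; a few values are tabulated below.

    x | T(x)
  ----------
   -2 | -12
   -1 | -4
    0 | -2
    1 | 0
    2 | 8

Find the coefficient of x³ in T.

First differences: 8, 2, 2, 8. Second differences: -6, 0, 6. Third differences: 6, 6.
Level-3 differences are constant, so T has degree 3.
Fitting a degree-3 polynomial gives T(x) = x³ + x - 2.
The coefficient of x³ is 1.

1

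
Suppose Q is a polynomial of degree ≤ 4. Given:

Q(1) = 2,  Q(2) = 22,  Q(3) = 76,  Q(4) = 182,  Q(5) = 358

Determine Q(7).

First differences: 20, 54, 106, 176. Second differences: 34, 52, 70. Third differences: 18, 18.
Level-3 differences are constant, so Q has degree 3.
Fitting a degree-3 polynomial gives Q(x) = 3x³ - x² + 2x - 2.
Then Q(7) = 992.

992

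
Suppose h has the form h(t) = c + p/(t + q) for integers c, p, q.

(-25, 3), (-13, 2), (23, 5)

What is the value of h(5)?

(h(t) − c)(t + q) = p for each data point; the three points give a linear system in c and q, then p follows.
Solving: c = 4, q = 1, p = 24, so h(t) = 4 + 24/(t + 1).
Then h(5) = 4 + 24/6 = 8.

8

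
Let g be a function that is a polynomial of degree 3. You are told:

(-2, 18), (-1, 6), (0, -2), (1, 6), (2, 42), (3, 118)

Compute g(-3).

22

First differences: -12, -8, 8, 36, 76. Second differences: 4, 16, 28, 40. Third differences: 12, 12, 12.
Level-3 differences are constant, so g has degree 3.
Fitting a degree-3 polynomial gives g(n) = 2n³ + 8n² - 2n - 2.
Then g(-3) = 22.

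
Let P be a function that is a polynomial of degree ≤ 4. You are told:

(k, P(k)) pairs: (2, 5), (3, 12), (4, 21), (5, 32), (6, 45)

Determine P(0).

First differences: 7, 9, 11, 13. Second differences: 2, 2, 2.
Level-2 differences are constant, so P has degree 2.
Fitting a degree-2 polynomial gives P(k) = k² + 2k - 3.
Then P(0) = -3.

-3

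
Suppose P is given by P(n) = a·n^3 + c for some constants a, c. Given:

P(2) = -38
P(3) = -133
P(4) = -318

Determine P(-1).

From P(2) = -38 and P(3) = -133: 8a + c = -38 and 27a + c = -133.
Subtracting: 19a = -95, so a = -5; then c = -38 − (-5)·8 = 2.
So P(n) = -5n³ + 2, and P(-1) = 7.

7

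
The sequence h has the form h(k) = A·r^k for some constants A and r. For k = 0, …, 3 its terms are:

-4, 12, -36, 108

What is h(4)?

-324

Consecutive ratio: 12/(-4) = -3, and -36/12 = -3, so r = -3.
Then A·(-3)^0 = -4 gives A = -4, and h(k) = -4·(-3)^k.
h(4) = -4·(-3)^4 = -324.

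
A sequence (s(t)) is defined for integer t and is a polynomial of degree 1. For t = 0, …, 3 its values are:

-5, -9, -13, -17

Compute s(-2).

3

Write s(t) = at + b; the 4 given values yield a linear system in the 2 coefficients.
Solving, s(t) = -4t - 5.
Then s(-2) = 3.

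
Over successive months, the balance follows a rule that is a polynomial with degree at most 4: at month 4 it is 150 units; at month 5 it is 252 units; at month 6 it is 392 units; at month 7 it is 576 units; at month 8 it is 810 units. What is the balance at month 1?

Write the value at k as g(k).
Write g(k) = ak^4 + bk³ + ck² + dk + e; the 5 given values yield a linear system in the 5 coefficients.
Solving, the leading coefficient vanishes, and g(k) = k³ + 4k² + 5k + 2.
Then g(1) = 12.

12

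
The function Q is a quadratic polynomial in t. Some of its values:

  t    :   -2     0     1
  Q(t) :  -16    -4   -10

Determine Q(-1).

Write Q(t) = at² + bt + c; the 3 given values yield a linear system in the 3 coefficients.
Solving, Q(t) = -4t² - 2t - 4.
Then Q(-1) = -6.

-6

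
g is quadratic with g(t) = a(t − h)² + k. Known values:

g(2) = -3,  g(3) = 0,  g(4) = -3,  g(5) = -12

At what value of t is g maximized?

3

First differences 3, -3, -9; second difference -6 = 2a, so a = -3.
Expanding, the t-coefficient is −2ah = 6h; matching it to the data gives h = 3, and then k = 0.
So g(t) = -3(t − 3)² + 0.
Hence h = 3.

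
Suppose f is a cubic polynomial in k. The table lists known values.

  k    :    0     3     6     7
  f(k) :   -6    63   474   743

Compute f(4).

146

Write f(k) = ak³ + bk² + ck + d; the 4 given values yield a linear system in the 4 coefficients.
Solving, f(k) = 2k³ + k² + 2k - 6.
Then f(4) = 146.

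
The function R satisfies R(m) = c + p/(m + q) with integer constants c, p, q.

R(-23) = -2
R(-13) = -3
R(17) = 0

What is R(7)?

1

(R(m) − c)(m + q) = p for each data point; the three points give a linear system in c and q, then p follows.
Solving: c = -1, q = 3, p = 20, so R(m) = -1 + 20/(m + 3).
Then R(7) = -1 + 20/10 = 1.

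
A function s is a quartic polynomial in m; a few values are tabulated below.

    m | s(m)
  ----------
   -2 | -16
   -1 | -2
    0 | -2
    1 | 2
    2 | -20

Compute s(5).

-1262

Write s(m) = am^4 + bm³ + cm² + dm + e; the 5 given values yield a linear system in the 5 coefficients.
Solving, s(m) = -2m^4 - m³ + 4m² + 3m - 2.
Then s(5) = -1262.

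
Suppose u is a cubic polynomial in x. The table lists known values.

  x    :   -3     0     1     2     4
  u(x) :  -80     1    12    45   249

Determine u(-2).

-27

Write u(x) = ax³ + bx² + cx + d; the 5 given values yield a linear system in the 4 coefficients.
Solving, u(x) = 3x³ + 2x² + 6x + 1.
Then u(-2) = -27.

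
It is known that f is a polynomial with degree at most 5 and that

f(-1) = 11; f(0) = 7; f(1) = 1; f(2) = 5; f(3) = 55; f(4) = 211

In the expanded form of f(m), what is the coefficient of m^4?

First differences: -4, -6, 4, 50, 156. Second differences: -2, 10, 46, 106. Third differences: 12, 36, 60. Fourth differences: 24, 24.
Level-4 differences are constant, so f has degree 4.
Fitting a degree-4 polynomial gives f(m) = m^4 - 2m² - 5m + 7.
The coefficient of m^4 is 1.

1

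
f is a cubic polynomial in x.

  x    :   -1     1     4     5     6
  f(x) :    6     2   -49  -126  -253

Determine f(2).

3

Write f(x) = ax³ + bx² + cx + d; the 5 given values yield a linear system in the 4 coefficients.
Solving, f(x) = -2x³ + 5x² - 1.
Then f(2) = 3.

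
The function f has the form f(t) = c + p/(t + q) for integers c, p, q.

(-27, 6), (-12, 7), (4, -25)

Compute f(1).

(f(t) − c)(t + q) = p for each data point; the three points give a linear system in c and q, then p follows.
Solving: c = 5, q = -3, p = -30, so f(t) = 5 − 30/(t − 3).
Then f(1) = 5 − 30/(-2) = 20.

20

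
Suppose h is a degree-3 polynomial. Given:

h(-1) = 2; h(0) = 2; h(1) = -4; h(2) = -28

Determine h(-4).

Write h(x) = ax³ + bx² + cx + d; the 4 given values yield a linear system in the 4 coefficients.
Solving, h(x) = -2x³ - 3x² - x + 2.
Then h(-4) = 86.

86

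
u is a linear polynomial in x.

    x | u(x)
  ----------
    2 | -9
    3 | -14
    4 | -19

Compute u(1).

-4

Write u(x) = ax + b; the 3 given values yield a linear system in the 2 coefficients.
Solving, u(x) = -5x + 1.
Then u(1) = -4.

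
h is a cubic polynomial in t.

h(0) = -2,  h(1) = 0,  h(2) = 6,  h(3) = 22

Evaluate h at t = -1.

-6

Write h(t) = at³ + bt² + ct + d; the 4 given values yield a linear system in the 4 coefficients.
Solving, h(t) = t³ - t² + 2t - 2.
Then h(-1) = -6.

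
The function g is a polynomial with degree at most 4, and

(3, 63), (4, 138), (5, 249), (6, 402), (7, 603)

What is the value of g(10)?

1554

First differences: 75, 111, 153, 201. Second differences: 36, 42, 48. Third differences: 6, 6.
Level-3 differences are constant, so g has degree 3.
Fitting a degree-3 polynomial gives g(k) = k³ + 6k² - 4k - 6.
Then g(10) = 1554.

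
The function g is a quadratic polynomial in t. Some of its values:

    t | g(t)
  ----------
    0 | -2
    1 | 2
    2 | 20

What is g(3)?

52

Write g(t) = at² + bt + c; the 3 given values yield a linear system in the 3 coefficients.
Solving, g(t) = 7t² - 3t - 2.
Then g(3) = 52.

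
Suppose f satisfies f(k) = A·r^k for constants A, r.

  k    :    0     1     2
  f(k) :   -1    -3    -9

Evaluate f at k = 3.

-27

Consecutive ratio: -3/(-1) = 3, and -9/(-3) = 3, so r = 3.
Then A·3^0 = -1 gives A = -1, and f(k) = -1·3^k.
f(3) = -1·3^3 = -27.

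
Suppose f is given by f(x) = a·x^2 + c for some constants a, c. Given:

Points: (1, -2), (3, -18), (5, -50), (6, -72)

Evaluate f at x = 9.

-162

From f(1) = -2 and f(3) = -18: 1a + c = -2 and 9a + c = -18.
Subtracting: 8a = -16, so a = -2; then c = -2 − (-2)·1 = 0.
So f(x) = -2x² + 0, and f(9) = -162.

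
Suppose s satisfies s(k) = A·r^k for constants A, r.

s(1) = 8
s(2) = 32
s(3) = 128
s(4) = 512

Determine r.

4

Consecutive ratio: 32/8 = 4, and 128/32 = 4, so r = 4.
Then A·4^1 = 8 gives A = 2, and s(k) = 2·4^k.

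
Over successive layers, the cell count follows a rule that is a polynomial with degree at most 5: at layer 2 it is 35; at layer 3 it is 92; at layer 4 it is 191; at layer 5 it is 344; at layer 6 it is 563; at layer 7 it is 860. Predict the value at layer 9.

1736

Write the value at m as h(m).
Write h(m) = am^5 + bm^4 + cm³ + dm² + em + p; the 6 given values yield a linear system in the 6 coefficients.
Solving, the top 2 coefficients vanish, and h(m) = 2m³ + 3m² + 4m - 1.
Then h(9) = 1736.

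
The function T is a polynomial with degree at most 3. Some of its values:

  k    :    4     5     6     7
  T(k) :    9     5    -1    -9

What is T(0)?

First differences: -4, -6, -8. Second differences: -2, -2.
Level-2 differences are constant, so T has degree 2.
Fitting a degree-2 polynomial gives T(k) = -k² + 5k + 5.
The constant term is T(0) = 5.

5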